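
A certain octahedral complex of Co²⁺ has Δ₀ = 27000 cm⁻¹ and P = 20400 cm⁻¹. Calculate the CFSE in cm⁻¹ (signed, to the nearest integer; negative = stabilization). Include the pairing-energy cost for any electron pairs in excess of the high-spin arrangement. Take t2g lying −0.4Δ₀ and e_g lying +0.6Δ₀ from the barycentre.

Co²⁺: group 9, so d-count = 9 − 2 = 7.
Here Δ₀ > P (27000 > 20400), so the low-spin state is favoured.
That gives t2g^6 e_g^1.
Orbital CFSE = -1.8Δ₀ = -1.8 × 27000 = -48600 cm⁻¹.
Excess pairs vs high-spin: 3 − 2 = 1; pairing cost = +20400 cm⁻¹.
Net CFSE = -48600 + 20400 = -28200 cm⁻¹.

-28200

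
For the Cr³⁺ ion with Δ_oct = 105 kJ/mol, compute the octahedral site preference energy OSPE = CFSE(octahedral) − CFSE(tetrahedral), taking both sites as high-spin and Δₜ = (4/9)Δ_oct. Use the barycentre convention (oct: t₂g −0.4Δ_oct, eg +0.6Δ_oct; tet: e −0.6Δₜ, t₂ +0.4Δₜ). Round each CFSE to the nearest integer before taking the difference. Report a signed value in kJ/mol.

-89

Group 6 minus oxidation state +3 gives a d³ configuration for Cr³⁺.
In an octahedral site d³ (HS) is t₂g³ eg⁰, giving CFSE(oct) = -1.2Δ_oct = -126 kJ/mol.
Tetrahedral: e² t₂¹, CFSE = 2(−0.6) + 1(+0.4) = -0.8Δₜ = -0.8 × (4/9) × 105 = -37 kJ/mol.
Subtracting, OSPE = -126 − (-37) = -89 kJ/mol.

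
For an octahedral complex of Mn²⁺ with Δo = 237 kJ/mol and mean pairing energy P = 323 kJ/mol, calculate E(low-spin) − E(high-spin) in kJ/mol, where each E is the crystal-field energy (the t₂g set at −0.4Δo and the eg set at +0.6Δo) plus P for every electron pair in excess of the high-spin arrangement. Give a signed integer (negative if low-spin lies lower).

Mn sits in group 7; removing 2 electrons leaves Mn²⁺ with 7 − 2 = 5 d electrons.
High-spin: t₂g³ eg², CFSE = 0.0Δo = 0 kJ/mol.
For low-spin the configuration is t₂g⁵ eg⁰: orbital energy -2.0 × 237 = -474 kJ/mol, and 2 additional pairs relative to high-spin add 646 kJ/mol, giving 172 kJ/mol.
The difference is 172 − (0) = 172 kJ/mol, so high-spin lies lower.

172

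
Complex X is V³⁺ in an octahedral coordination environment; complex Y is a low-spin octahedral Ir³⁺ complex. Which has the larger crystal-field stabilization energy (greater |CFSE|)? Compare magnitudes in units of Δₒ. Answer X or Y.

Y

X: V sits in group 5; removing 3 electrons leaves V³⁺ with 5 − 3 = 2 d electrons; t₂g² eg⁰, CFSE = -0.8Δₒ.
Y: Ir sits in group 9; removing 3 electrons leaves Ir³⁺ with 9 − 3 = 6 d electrons; t₂g⁶ eg⁰, CFSE = -2.4Δₒ.
So Y has the larger |CFSE|.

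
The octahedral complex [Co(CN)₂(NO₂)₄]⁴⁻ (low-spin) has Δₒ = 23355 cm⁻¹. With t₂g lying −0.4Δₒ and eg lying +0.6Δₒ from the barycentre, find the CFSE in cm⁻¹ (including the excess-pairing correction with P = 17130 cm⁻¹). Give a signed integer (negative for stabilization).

Ligand charges: 2×(-1) from CN⁻ and 4×(-1) from NO₂⁻ sum to -6; with overall charge -4, Co is +2.
Co²⁺: group 9, so d-count = 9 − 2 = 7.
The d⁷ electrons fill as t₂g⁶ eg¹.
Orbital CFSE = 6(-0.4) + 1(0.6) = -1.8Δₒ = -1.8 × 23355 = -42039 cm⁻¹.
Relative to high-spin t₂g⁵ eg² (2 paired), the low-spin configuration has 1 additional pair, contributing +1 × 17130 = +17130 cm⁻¹.
Overall CFSE = -42039 + 17130 = -24909 cm⁻¹.

-24909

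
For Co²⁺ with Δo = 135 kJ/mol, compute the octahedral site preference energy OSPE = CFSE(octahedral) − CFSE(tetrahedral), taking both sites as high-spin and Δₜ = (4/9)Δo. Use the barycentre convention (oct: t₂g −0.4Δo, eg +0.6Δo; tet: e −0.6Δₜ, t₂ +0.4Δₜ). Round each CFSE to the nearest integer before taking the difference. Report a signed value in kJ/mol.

-36

Co²⁺: group 9, so d-count = 9 − 2 = 7.
In an octahedral site d⁷ (HS) is t2g^5 e_g^2, giving CFSE(oct) = -0.8Δo = -108 kJ/mol.
Tetrahedral: e^4 t2^3, CFSE = 4(−0.6) + 3(+0.4) = -1.2Δₜ = -1.2 × (4/9) × 135 = -72 kJ/mol.
OSPE = -108 − (-72) = -36 kJ/mol.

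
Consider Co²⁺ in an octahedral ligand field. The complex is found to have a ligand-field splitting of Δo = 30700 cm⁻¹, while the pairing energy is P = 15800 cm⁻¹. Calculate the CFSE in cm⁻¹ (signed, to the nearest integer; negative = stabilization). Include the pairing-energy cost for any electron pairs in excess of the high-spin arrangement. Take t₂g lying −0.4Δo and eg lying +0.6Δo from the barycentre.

-39460

Group 9 minus oxidation state +2 gives a d⁷ configuration for Co²⁺.
Here Δo > P (30700 > 15800), so the low-spin state is favoured.
Filling d⁷ accordingly: t₂g⁶ eg¹.
Orbital CFSE = -1.8Δo = -1.8 × 30700 = -55260 cm⁻¹.
Excess pairs vs high-spin: 3 − 2 = 1; pairing cost = +15800 cm⁻¹.
Net CFSE = -55260 + 15800 = -39460 cm⁻¹.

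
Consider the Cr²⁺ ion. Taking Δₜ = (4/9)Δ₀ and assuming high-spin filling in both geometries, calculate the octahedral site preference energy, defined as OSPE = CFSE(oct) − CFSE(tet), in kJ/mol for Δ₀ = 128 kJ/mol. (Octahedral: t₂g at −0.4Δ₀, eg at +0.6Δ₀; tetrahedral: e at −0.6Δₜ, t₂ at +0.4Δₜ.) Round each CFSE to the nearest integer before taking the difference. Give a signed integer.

Cr sits in group 6; removing 2 electrons leaves Cr²⁺ with 6 − 2 = 4 d electrons.
In an octahedral site d⁴ (HS) is t₂g³ eg¹, giving CFSE(oct) = -0.6Δ₀ = -77 kJ/mol.
Tetrahedral: e² t₂², CFSE = 2(−0.6) + 2(+0.4) = -0.4Δₜ = -0.4 × (4/9) × 128 = -23 kJ/mol.
Subtracting, OSPE = -77 − (-23) = -54 kJ/mol.

-54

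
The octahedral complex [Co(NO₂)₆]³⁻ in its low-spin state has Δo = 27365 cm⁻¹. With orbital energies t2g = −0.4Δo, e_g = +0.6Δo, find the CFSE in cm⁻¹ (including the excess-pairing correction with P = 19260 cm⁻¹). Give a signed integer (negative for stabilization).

Each NO₂⁻ contributes -1; 6 × (-1) = -6. With overall charge -3, Co is in the +3 oxidation state.
Co is in group 9, so Co³⁺ is d⁶ (9 − 3 = 6).
Configuration: t2g^6 e_g^0.
The orbital stabilization is -2.4Δo = -2.4 × 27365 = -65676 cm⁻¹.
Relative to high-spin t2g^4 e_g^2 (1 paired), the low-spin configuration has 2 additional pairs, contributing +2 × 19260 = +38520 cm⁻¹.
Net CFSE = -65676 + 38520 = -27156 cm⁻¹.

-27156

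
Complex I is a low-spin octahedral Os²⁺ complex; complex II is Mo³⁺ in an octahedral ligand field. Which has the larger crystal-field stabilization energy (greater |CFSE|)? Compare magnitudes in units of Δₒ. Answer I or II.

I: Group 8 minus oxidation state +2 gives a d⁶ configuration for Os²⁺; t2g^6 e_g^0, CFSE = -2.4Δₒ.
II: Group 6 minus oxidation state +3 gives a d³ configuration for Mo³⁺; t2g^3 e_g^0, CFSE = -1.2Δₒ.
So I has the larger |CFSE|.

I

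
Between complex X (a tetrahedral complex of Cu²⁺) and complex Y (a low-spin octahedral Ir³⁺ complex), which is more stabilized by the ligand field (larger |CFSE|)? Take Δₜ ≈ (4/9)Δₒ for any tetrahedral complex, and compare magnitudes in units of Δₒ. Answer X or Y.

Y

X: Cu²⁺: group 11, so d-count = 11 − 2 = 9; Tetrahedral splitting is small, so the complex is high-spin; e⁴ t₂⁵, CFSE = -0.4Δₜ ≈ -0.18Δₒ.
Y: Ir is in group 9, so Ir³⁺ is d⁶ (9 − 3 = 6); t2g^6 e_g^0, CFSE = -2.4Δₒ.
So Y has the larger |CFSE|.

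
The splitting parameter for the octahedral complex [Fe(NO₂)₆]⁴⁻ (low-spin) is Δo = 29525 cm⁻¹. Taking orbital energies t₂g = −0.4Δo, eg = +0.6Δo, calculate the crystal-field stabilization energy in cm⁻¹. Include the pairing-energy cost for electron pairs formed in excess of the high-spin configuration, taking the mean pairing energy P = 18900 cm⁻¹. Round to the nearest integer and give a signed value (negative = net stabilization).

-33060

Each NO₂⁻ contributes -1; 6 × (-1) = -6. With overall charge -4, Fe is in the +2 oxidation state.
Group 8 minus oxidation state +2 gives a d⁶ configuration for Fe²⁺.
Configuration: t₂g⁶ eg⁰.
CFSE(orbital) = 6×(-0.4Δo) + 0×(0.6Δo) = -2.4Δo; with Δo = 29525 cm⁻¹ that is -70860 cm⁻¹.
High-spin d⁶ would be t₂g⁴ eg² with 1 pair; low-spin has 3, so 2 excess pairs cost +2P = +37800 cm⁻¹.
Overall CFSE = -70860 + 37800 = -33060 cm⁻¹.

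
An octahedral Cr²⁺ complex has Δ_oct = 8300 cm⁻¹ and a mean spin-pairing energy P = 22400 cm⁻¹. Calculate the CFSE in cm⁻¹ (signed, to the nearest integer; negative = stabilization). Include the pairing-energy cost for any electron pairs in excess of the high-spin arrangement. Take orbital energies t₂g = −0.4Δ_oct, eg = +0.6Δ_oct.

Cr²⁺: group 6, so d-count = 6 − 2 = 4.
Since Δ_oct = 8300 cm⁻¹ < P = 22400 cm⁻¹, the complex adopts the high-spin configuration.
That gives t₂g³ eg¹.
Orbital CFSE = -0.6Δ_oct = -0.6 × 8300 = -4980 cm⁻¹.
High-spin has no excess pairs, so no pairing correction applies.

-4980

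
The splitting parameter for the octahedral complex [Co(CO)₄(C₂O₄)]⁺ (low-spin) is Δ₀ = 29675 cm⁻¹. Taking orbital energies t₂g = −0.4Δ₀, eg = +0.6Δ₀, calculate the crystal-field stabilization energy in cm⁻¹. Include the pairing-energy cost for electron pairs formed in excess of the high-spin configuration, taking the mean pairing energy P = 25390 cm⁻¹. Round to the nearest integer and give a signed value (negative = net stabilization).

Ligand charges: 4×(+0) from CO and 1×(-2) from C₂O₄²⁻ sum to -2; with overall charge +1, Co is +3.
Co sits in group 9; removing 3 electrons leaves Co³⁺ with 9 − 3 = 6 d electrons.
Configuration: t₂g⁶ eg⁰.
The orbital stabilization is -2.4Δ₀ = -2.4 × 29675 = -71220 cm⁻¹.
High-spin d⁶ would be t₂g⁴ eg² with 1 pair; low-spin has 3, so 2 excess pairs cost +2P = +50780 cm⁻¹.
Net CFSE = -71220 + 50780 = -20440 cm⁻¹.

-20440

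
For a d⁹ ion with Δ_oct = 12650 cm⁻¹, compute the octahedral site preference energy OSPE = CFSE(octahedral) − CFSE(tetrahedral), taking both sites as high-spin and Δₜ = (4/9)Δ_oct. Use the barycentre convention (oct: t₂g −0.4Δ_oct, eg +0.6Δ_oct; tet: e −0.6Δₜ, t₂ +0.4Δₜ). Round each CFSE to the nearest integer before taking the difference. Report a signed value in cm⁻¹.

In an octahedral site d⁹ (HS) is t2g^6 e_g^3, giving CFSE(oct) = -0.6Δ_oct = -7590 cm⁻¹.
In a tetrahedral site the filling is e^4 t2^5: CFSE(tet) = -0.4Δₜ = -0.4 × (4/9)(12650) = -2249 cm⁻¹.
OSPE = CFSE(oct) − CFSE(tet) = -7590 − (-2249) = -5341 cm⁻¹.

-5341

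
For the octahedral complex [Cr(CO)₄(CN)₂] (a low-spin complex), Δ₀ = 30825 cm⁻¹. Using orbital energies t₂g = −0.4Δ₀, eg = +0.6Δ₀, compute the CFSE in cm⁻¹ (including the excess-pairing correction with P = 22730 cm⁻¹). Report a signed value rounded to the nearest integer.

-26590

Ligand charges: 4×(+0) from CO and 2×(-1) from CN⁻ sum to -2; with overall charge +0, Cr is +2.
Cr is in group 6, so Cr²⁺ is d⁴ (6 − 2 = 4).
Configuration: t₂g⁴ eg⁰.
The orbital stabilization is -1.6Δ₀ = -1.6 × 30825 = -49320 cm⁻¹.
High-spin d⁴ would be t₂g³ eg¹ with 0 pairs; low-spin has 1, so 1 excess pair costs +1P = +22730 cm⁻¹.
Net CFSE = -49320 + 22730 = -26590 cm⁻¹.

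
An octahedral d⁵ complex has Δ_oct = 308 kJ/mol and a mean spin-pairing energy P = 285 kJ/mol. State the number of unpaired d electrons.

1

With Δ_oct > P the complex is low-spin.
Filling d⁵ accordingly: t₂g⁵ eg⁰.
Unpaired electrons: 1.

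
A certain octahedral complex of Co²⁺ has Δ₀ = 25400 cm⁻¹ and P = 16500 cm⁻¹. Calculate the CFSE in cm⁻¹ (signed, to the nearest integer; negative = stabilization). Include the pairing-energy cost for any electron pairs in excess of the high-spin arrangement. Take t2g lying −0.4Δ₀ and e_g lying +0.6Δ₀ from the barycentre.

Group 9 minus oxidation state +2 gives a d⁷ configuration for Co²⁺.
Here Δ₀ > P (25400 > 16500), so the low-spin state is favoured.
That gives t2g^6 e_g^1.
Orbital CFSE = -1.8Δ₀ = -1.8 × 25400 = -45720 cm⁻¹.
Excess pairs vs high-spin: 3 − 2 = 1; pairing cost = +16500 cm⁻¹.
Net CFSE = -45720 + 16500 = -29220 cm⁻¹.

-29220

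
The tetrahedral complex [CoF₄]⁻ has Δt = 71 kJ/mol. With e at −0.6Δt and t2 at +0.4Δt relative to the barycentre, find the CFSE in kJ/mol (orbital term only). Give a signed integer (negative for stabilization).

-43

Each F⁻ contributes -1; 4 × (-1) = -4. With overall charge -1, Co is in the +3 oxidation state.
Co is in group 9, so Co³⁺ is d⁶ (9 − 3 = 6).
Tetrahedral splitting is small, so the complex is high-spin.
Electron filling gives e^3 t2^3.
CFSE(orbital) = 3×(-0.6Δt) + 3×(0.4Δt) = -0.6Δt; with Δt = 71 kJ/mol that is -43 kJ/mol.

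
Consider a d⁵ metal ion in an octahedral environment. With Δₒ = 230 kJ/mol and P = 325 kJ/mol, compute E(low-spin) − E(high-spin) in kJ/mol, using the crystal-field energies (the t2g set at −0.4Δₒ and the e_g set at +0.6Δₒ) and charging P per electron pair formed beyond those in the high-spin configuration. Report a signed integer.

High-spin: t2g^3 e_g^2, CFSE = 0.0Δₒ = 0 kJ/mol.
Low-spin: t2g^5 e_g^0, orbital CFSE = -2.0Δₒ = -460 kJ/mol; plus 2 excess pairs × P = +650 kJ/mol; total 190 kJ/mol.
Thus E(LS) − E(HS) = 190 kJ/mol.

190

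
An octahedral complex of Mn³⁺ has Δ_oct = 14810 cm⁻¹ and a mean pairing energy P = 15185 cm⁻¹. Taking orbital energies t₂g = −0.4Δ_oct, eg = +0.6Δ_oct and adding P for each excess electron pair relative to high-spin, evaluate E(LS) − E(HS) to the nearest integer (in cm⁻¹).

Group 7 minus oxidation state +3 gives a d⁴ configuration for Mn³⁺.
In the high-spin limit (t₂g³ eg¹) the orbital term is -0.6Δ_oct = -8886 cm⁻¹, with no excess pairing.
For low-spin the configuration is t₂g⁴ eg⁰: orbital energy -1.6 × 14810 = -23696 cm⁻¹, and 1 additional pair relative to high-spin adds 15185 cm⁻¹, giving -8511 cm⁻¹.
Thus E(LS) − E(HS) = 375 cm⁻¹.

375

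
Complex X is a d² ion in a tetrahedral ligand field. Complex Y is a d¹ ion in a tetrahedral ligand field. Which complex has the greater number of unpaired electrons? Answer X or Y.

X: Tetrahedral fields are weak (Δₜ ≈ 4/9 Δₒ), so electrons fill high-spin; e^2 t2^0 → 2 unpaired.
Y: With tetrahedral geometry the complex is necessarily high-spin; e¹ t₂⁰ → 1 unpaired.
So X has more unpaired electrons.

X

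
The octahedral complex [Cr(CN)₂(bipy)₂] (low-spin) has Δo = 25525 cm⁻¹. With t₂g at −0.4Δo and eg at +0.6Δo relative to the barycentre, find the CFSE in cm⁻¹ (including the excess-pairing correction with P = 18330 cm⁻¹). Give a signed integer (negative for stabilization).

Ligand charges: 2×(-1) from CN⁻ and 2×(+0) from bipy sum to -2; with overall charge +0, Cr is +2.
Cr sits in group 6; removing 2 electrons leaves Cr²⁺ with 6 − 2 = 4 d electrons.
The d⁴ electrons fill as t₂g⁴ eg⁰.
The orbital stabilization is -1.6Δo = -1.6 × 25525 = -40840 cm⁻¹.
Relative to high-spin t₂g³ eg¹ (0 paired), the low-spin configuration has 1 additional pair, contributing +1 × 18330 = +18330 cm⁻¹.
Net CFSE = -40840 + 18330 = -22510 cm⁻¹.

-22510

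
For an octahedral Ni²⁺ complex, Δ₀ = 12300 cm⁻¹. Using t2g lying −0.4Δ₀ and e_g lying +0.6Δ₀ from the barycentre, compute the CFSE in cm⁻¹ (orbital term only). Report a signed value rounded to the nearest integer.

-14760

Ni sits in group 10; removing 2 electrons leaves Ni²⁺ with 10 − 2 = 8 d electrons.
The d⁸ electrons fill as t2g^6 e_g^2.
The orbital stabilization is -1.2Δ₀ = -1.2 × 12300 = -14760 cm⁻¹.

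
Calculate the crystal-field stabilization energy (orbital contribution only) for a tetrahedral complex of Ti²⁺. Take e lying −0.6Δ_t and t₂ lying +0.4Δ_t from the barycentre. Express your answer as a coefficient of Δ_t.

-1.2 Δ_t

Group 4 minus oxidation state +2 gives a d² configuration for Ti²⁺.
Tetrahedral fields are weak (Δₜ ≈ 4/9 Δₒ), so electrons fill high-spin.
Configuration: e² t₂⁰.
CFSE = 2(-0.6Δ_t) + 0(0.4Δ_t) = -1.2Δ_t + 0.0Δ_t = -1.2Δ_t.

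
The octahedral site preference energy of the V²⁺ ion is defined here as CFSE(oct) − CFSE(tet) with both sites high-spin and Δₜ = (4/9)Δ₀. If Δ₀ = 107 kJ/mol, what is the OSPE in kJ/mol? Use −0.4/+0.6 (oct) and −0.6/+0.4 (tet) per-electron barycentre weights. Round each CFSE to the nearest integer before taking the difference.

V²⁺: group 5, so d-count = 5 − 2 = 3.
Octahedral (high-spin): t₂g³ eg⁰, CFSE = 3(−0.4) + 0(+0.6) = -1.2Δ₀ = -1.2 × 107 = -128 kJ/mol.
In a tetrahedral site the filling is e² t₂¹: CFSE(tet) = -0.8Δₜ = -0.8 × (4/9)(107) = -38 kJ/mol.
Subtracting, OSPE = -128 − (-38) = -90 kJ/mol.

-90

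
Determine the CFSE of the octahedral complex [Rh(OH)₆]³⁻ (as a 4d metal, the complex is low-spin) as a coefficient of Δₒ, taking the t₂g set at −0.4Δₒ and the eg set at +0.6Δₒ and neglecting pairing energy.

-2.4 Δₒ

Each OH⁻ contributes -1; 6 × (-1) = -6. With overall charge -3, Rh is in the +3 oxidation state.
Rh sits in group 9; removing 3 electrons leaves Rh³⁺ with 9 − 3 = 6 d electrons.
Configuration: t₂g⁶ eg⁰.
CFSE = 6(-0.4Δₒ) + 0(0.6Δₒ) = -2.4Δₒ + 0.0Δₒ = -2.4Δₒ.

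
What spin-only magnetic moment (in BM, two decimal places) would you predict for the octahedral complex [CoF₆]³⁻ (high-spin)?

4.90 BM

Each F⁻ contributes -1; 6 × (-1) = -6. With overall charge -3, Co is in the +3 oxidation state.
Co is in group 9, so Co³⁺ is d⁶ (9 − 3 = 6).
Configuration: t₂g⁴ eg² → 4 unpaired electrons.
μ(spin-only) = √[4(4+2)] = √24 ≈ 4.90 BM.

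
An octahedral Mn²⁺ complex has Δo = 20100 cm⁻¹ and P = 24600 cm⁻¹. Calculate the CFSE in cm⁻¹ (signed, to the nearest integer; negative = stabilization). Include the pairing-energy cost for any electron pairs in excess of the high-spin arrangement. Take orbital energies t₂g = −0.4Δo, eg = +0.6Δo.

0

Mn sits in group 7; removing 2 electrons leaves Mn²⁺ with 7 − 2 = 5 d electrons.
Here Δo < P (20100 < 24600), so the high-spin state is favoured.
That gives t₂g³ eg².
Orbital CFSE = 0.0Δo = 0.0 × 20100 = 0 cm⁻¹.
High-spin has no excess pairs, so no pairing correction applies.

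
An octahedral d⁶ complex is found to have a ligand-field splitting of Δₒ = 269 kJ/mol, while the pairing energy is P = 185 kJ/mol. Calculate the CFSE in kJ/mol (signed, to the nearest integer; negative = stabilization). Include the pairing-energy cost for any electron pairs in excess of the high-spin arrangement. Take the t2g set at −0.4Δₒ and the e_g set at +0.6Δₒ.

-276

Here Δₒ > P (269 > 185), so the low-spin state is favoured.
Configuration: t2g^6 e_g^0.
Orbital CFSE = -2.4Δₒ = -2.4 × 269 = -646 kJ/mol.
Excess pairs vs high-spin: 3 − 1 = 2; pairing cost = +370 kJ/mol.
Net CFSE = -646 + 370 = -276 kJ/mol.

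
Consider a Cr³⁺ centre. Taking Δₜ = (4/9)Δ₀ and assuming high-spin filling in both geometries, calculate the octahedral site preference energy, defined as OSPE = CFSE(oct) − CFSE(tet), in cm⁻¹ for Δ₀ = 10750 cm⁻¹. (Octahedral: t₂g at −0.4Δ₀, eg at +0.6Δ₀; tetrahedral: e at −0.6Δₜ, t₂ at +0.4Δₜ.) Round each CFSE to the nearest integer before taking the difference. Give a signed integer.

-9078

Cr is in group 6, so Cr³⁺ is d³ (6 − 3 = 3).
Octahedral high-spin t₂g³ eg⁰: CFSE = -1.2 × 10750 = -12900 cm⁻¹.
Tetrahedral: e² t₂¹, CFSE = 2(−0.6) + 1(+0.4) = -0.8Δₜ = -0.8 × (4/9) × 10750 = -3822 cm⁻¹.
OSPE = CFSE(oct) − CFSE(tet) = -12900 − (-3822) = -9078 cm⁻¹.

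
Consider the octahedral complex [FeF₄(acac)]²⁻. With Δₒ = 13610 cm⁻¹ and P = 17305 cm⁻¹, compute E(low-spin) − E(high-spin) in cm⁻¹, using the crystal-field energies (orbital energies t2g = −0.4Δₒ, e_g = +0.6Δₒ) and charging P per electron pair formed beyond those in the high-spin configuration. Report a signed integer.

Ligand charges: 4×(-1) from F⁻ and 1×(-1) from acac⁻ sum to -5; with overall charge -2, Fe is +3.
Fe is in group 8, so Fe³⁺ is d⁵ (8 − 3 = 5).
High-spin d⁵ fills as t2g^3 e_g^2 with CFSE 3(−0.4) + 2(+0.6) = 0.0Δₒ = 0 cm⁻¹.
For low-spin the configuration is t2g^5 e_g^0: orbital energy -2.0 × 13610 = -27220 cm⁻¹, and 2 additional pairs relative to high-spin add 34610 cm⁻¹, giving 7390 cm⁻¹.
E(LS) − E(HS) = 7390 − (0) = 7390 cm⁻¹.

7390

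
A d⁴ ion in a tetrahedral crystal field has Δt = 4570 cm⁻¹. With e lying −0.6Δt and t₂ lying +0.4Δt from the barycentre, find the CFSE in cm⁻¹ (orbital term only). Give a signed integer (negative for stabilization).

With tetrahedral geometry the complex is necessarily high-spin.
The d⁴ electrons fill as e² t₂².
The orbital stabilization is -0.4Δt = -0.4 × 4570 = -1828 cm⁻¹.

-1828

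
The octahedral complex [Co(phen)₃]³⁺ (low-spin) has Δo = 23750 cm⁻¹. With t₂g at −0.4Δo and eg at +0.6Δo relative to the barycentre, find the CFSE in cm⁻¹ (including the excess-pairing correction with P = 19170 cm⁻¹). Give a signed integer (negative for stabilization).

phen is neutral, so the +3 overall charge sits on Co: oxidation state +3.
Co sits in group 9; removing 3 electrons leaves Co³⁺ with 9 − 3 = 6 d electrons.
Configuration: t₂g⁶ eg⁰.
The orbital stabilization is -2.4Δo = -2.4 × 23750 = -57000 cm⁻¹.
Pairing penalty: 3 pairs vs 1 in the high-spin reference → 2 extra × P = 38340 cm⁻¹.
Combining: -57000 + 38340 = -18660 cm⁻¹.

-18660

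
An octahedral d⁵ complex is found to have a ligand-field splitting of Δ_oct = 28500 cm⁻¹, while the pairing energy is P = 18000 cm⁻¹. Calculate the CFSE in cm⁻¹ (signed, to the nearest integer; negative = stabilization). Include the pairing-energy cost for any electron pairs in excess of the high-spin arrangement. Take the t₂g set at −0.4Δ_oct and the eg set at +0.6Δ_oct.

-21000

Δ_oct > P, so pairing is preferred: the ground state is low-spin.
That gives t₂g⁵ eg⁰.
Orbital CFSE = -2.0Δ_oct = -2.0 × 28500 = -57000 cm⁻¹.
Excess pairs vs high-spin: 2 − 0 = 2; pairing cost = +36000 cm⁻¹.
Net CFSE = -57000 + 36000 = -21000 cm⁻¹.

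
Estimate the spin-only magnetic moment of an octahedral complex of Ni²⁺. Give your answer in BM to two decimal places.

2.83 BM

Ni is in group 10, so Ni²⁺ is d⁸ (10 − 2 = 8).
Configuration: t₂g⁶ eg² → 2 unpaired electrons.
μ(spin-only) = √[2(2+2)] = √8 ≈ 2.83 BM.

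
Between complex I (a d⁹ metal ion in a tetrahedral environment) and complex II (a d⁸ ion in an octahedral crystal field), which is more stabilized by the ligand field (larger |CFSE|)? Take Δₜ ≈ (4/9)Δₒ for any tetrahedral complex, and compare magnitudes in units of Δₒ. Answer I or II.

II

I: Tetrahedral fields are weak (Δₜ ≈ 4/9 Δₒ), so electrons fill high-spin; e⁴ t₂⁵, CFSE = -0.4Δₜ ≈ -0.18Δₒ.
II: For octahedral d⁸ the high- and low-spin configurations coincide; t₂g⁶ eg², CFSE = -1.2Δₒ.
So II has the larger |CFSE|.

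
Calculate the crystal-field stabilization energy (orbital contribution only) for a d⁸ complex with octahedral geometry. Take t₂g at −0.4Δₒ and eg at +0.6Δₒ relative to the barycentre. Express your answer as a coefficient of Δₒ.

Configuration: t₂g⁶ eg².
CFSE = 6(-0.4Δₒ) + 2(0.6Δₒ) = -2.4Δₒ + 1.2Δₒ = -1.2Δₒ.

-1.2 Δₒ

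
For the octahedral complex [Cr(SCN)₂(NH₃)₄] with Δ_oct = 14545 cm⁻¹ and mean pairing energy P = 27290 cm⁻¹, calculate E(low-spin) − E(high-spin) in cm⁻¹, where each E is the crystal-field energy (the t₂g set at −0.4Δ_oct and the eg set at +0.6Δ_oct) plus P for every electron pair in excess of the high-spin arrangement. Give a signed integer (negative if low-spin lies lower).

12745

Ligand charges: 2×(-1) from SCN⁻ and 4×(+0) from NH₃ sum to -2; with overall charge +0, Cr is +2.
Cr²⁺: group 6, so d-count = 6 − 2 = 4.
High-spin: t₂g³ eg¹, CFSE = -0.6Δ_oct = -8727 cm⁻¹.
For low-spin the configuration is t₂g⁴ eg⁰: orbital energy -1.6 × 14545 = -23272 cm⁻¹, and 1 additional pair relative to high-spin adds 27290 cm⁻¹, giving 4018 cm⁻¹.
E(LS) − E(HS) = 4018 − (-8727) = 12745 cm⁻¹.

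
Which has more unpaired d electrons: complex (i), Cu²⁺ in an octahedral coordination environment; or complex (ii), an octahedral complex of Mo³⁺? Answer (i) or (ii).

(i): Cu²⁺: group 11, so d-count = 11 − 2 = 9; t₂g⁶ eg³ → 1 unpaired.
(ii): Mo is in group 6, so Mo³⁺ is d³ (6 − 3 = 3); t2g^3 e_g^0 → 3 unpaired.
So (ii) has more unpaired electrons.

(ii)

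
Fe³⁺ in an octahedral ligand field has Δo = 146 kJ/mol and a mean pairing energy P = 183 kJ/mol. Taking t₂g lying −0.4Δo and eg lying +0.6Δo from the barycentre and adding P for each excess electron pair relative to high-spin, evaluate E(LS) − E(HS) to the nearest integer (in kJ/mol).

74

Group 8 minus oxidation state +3 gives a d⁵ configuration for Fe³⁺.
High-spin d⁵ fills as t₂g³ eg² with CFSE 3(−0.4) + 2(+0.6) = 0.0Δo = 0 kJ/mol.
For low-spin the configuration is t₂g⁵ eg⁰: orbital energy -2.0 × 146 = -292 kJ/mol, and 2 additional pairs relative to high-spin add 366 kJ/mol, giving 74 kJ/mol.
E(LS) − E(HS) = 74 − (0) = 74 kJ/mol.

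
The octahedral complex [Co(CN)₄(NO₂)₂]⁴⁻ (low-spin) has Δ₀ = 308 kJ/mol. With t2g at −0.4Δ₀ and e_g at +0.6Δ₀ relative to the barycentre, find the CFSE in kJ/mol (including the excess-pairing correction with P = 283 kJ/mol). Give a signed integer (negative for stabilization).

Ligand charges: 4×(-1) from CN⁻ and 2×(-1) from NO₂⁻ sum to -6; with overall charge -4, Co is +2.
Group 9 minus oxidation state +2 gives a d⁷ configuration for Co²⁺.
Configuration: t2g^6 e_g^1.
The orbital stabilization is -1.8Δ₀ = -1.8 × 308 = -554 kJ/mol.
Relative to high-spin t2g^5 e_g^2 (2 paired), the low-spin configuration has 1 additional pair, contributing +1 × 283 = +283 kJ/mol.
Net CFSE = -554 + 283 = -271 kJ/mol.

-271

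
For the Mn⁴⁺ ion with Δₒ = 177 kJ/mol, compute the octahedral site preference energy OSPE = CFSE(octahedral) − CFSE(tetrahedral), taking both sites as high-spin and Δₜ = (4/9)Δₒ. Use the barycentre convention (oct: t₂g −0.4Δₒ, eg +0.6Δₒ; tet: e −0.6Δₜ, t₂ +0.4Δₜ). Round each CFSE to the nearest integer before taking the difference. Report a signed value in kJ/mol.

-149

Group 7 minus oxidation state +4 gives a d³ configuration for Mn⁴⁺.
In an octahedral site d³ (HS) is t2g^3 e_g^0, giving CFSE(oct) = -1.2Δₒ = -212 kJ/mol.
Tetrahedral e^2 t2^1 gives -0.8Δₜ = -0.8 × (4/9) × 177 = -63 kJ/mol.
Subtracting, OSPE = -212 − (-63) = -149 kJ/mol.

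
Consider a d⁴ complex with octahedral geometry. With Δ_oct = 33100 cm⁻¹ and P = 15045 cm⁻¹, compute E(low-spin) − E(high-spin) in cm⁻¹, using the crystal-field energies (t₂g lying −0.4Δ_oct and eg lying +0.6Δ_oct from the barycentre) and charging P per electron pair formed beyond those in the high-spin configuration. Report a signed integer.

In the high-spin limit (t₂g³ eg¹) the orbital term is -0.6Δ_oct = -19860 cm⁻¹, with no excess pairing.
Low-spin t₂g⁴ eg⁰ gives -1.6Δ_oct = -52960 cm⁻¹, but forming 1 extra pair costs 1P = 15045 cm⁻¹, so E(LS) = -52960 + 15045 = -37915 cm⁻¹.
The difference is -37915 − (-19860) = -18055 cm⁻¹, so low-spin lies lower.

-18055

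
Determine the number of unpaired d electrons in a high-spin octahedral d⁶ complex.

Configuration: t₂g⁴ eg², giving 4 unpaired electrons.

4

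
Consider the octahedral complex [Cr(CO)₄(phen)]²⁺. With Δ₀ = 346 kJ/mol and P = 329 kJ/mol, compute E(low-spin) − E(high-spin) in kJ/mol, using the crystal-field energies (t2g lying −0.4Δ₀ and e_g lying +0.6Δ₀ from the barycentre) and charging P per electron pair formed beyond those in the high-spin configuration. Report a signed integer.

-17

Ligand charges: 4×(+0) from CO and 1×(+0) from phen sum to +0; with overall charge +2, Cr is +2.
Cr is in group 6, so Cr²⁺ is d⁴ (6 − 2 = 4).
High-spin d⁴ fills as t2g^3 e_g^1 with CFSE 3(−0.4) + 1(+0.6) = -0.6Δ₀ = -208 kJ/mol.
For low-spin the configuration is t2g^4 e_g^0: orbital energy -1.6 × 346 = -554 kJ/mol, and 1 additional pair relative to high-spin adds 329 kJ/mol, giving -225 kJ/mol.
E(LS) − E(HS) = -225 − (-208) = -17 kJ/mol.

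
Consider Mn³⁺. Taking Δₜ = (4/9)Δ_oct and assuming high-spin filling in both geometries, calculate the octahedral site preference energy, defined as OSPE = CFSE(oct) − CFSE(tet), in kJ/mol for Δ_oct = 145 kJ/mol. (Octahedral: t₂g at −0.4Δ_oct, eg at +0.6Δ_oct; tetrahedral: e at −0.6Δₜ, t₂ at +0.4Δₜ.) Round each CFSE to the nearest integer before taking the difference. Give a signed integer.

-61

Mn³⁺: group 7, so d-count = 7 − 3 = 4.
Octahedral high-spin t₂g³ eg¹: CFSE = -0.6 × 145 = -87 kJ/mol.
Tetrahedral e² t₂² gives -0.4Δₜ = -0.4 × (4/9) × 145 = -26 kJ/mol.
OSPE = CFSE(oct) − CFSE(tet) = -87 − (-26) = -61 kJ/mol.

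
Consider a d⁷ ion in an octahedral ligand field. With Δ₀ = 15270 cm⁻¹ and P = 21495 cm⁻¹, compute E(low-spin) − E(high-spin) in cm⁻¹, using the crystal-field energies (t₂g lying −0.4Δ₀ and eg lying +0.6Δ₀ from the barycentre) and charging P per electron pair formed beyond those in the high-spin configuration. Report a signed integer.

High-spin: t₂g⁵ eg², CFSE = -0.8Δ₀ = -12216 cm⁻¹.
Low-spin t₂g⁶ eg¹ gives -1.8Δ₀ = -27486 cm⁻¹, but forming 1 extra pair costs 1P = 21495 cm⁻¹, so E(LS) = -27486 + 21495 = -5991 cm⁻¹.
The difference is -5991 − (-12216) = 6225 cm⁻¹, so high-spin lies lower.

6225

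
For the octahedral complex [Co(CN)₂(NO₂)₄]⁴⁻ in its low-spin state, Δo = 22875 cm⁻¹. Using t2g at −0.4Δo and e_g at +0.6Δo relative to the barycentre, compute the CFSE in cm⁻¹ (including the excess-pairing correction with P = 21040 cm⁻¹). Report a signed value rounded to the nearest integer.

-20135

Ligand charges: 2×(-1) from CN⁻ and 4×(-1) from NO₂⁻ sum to -6; with overall charge -4, Co is +2.
Co is in group 9, so Co²⁺ is d⁷ (9 − 2 = 7).
The d⁷ electrons fill as t2g^6 e_g^1.
The orbital stabilization is -1.8Δo = -1.8 × 22875 = -41175 cm⁻¹.
Relative to high-spin t2g^5 e_g^2 (2 paired), the low-spin configuration has 1 additional pair, contributing +1 × 21040 = +21040 cm⁻¹.
Overall CFSE = -41175 + 21040 = -20135 cm⁻¹.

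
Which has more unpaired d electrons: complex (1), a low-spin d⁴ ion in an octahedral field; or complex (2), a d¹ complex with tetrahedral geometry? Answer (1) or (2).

(1)

(1): t2g^4 e_g^0 → 2 unpaired.
(2): Tetrahedral fields are weak (Δₜ ≈ 4/9 Δₒ), so electrons fill high-spin; e¹ t₂⁰ → 1 unpaired.
So (1) has more unpaired electrons.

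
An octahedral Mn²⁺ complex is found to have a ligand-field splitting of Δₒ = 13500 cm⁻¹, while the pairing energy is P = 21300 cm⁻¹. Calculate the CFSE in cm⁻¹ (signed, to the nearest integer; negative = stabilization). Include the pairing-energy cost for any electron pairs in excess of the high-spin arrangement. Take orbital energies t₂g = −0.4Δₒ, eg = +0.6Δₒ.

Mn is in group 7, so Mn²⁺ is d⁵ (7 − 2 = 5).
With Δₒ < P the complex is high-spin.
Filling d⁵ accordingly: t₂g³ eg².
Orbital CFSE = 0.0Δₒ = 0.0 × 13500 = 0 cm⁻¹.
High-spin has no excess pairs, so no pairing correction applies.

0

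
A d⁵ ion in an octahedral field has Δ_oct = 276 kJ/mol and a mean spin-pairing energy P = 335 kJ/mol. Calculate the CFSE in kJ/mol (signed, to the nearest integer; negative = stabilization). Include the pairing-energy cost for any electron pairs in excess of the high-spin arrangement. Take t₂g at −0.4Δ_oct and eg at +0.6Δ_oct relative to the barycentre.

0

Δ_oct < P, so pairing is avoided: the ground state is high-spin.
That gives t₂g³ eg².
Orbital CFSE = 0.0Δ_oct = 0.0 × 276 = 0 kJ/mol.
High-spin has no excess pairs, so no pairing correction applies.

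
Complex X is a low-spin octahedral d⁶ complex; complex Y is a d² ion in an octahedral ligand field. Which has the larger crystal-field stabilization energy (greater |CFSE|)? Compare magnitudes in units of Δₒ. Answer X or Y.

X: t2g^6 e_g^0, CFSE = -2.4Δₒ.
Y: t2g^2 e_g^0, CFSE = -0.8Δₒ.
So X has the larger |CFSE|.

X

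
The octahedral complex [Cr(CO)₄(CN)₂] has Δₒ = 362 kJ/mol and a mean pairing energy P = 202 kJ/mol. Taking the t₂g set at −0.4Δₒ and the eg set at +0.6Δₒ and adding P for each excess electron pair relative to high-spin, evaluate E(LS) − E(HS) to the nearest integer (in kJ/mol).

-160

Ligand charges: 4×(+0) from CO and 2×(-1) from CN⁻ sum to -2; with overall charge +0, Cr is +2.
Cr sits in group 6; removing 2 electrons leaves Cr²⁺ with 6 − 2 = 4 d electrons.
High-spin: t₂g³ eg¹, CFSE = -0.6Δₒ = -217 kJ/mol.
For low-spin the configuration is t₂g⁴ eg⁰: orbital energy -1.6 × 362 = -579 kJ/mol, and 1 additional pair relative to high-spin adds 202 kJ/mol, giving -377 kJ/mol.
The difference is -377 − (-217) = -160 kJ/mol, so low-spin lies lower.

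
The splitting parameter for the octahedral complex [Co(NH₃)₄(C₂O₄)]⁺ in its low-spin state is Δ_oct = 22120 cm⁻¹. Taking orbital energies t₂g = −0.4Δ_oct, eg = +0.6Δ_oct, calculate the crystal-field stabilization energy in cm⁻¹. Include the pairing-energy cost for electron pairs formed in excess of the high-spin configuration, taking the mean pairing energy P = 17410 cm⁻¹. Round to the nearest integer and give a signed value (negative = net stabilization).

Ligand charges: 4×(+0) from NH₃ and 1×(-2) from C₂O₄²⁻ sum to -2; with overall charge +1, Co is +3.
Co is in group 9, so Co³⁺ is d⁶ (9 − 3 = 6).
The d⁶ electrons fill as t₂g⁶ eg⁰.
CFSE(orbital) = 6×(-0.4Δ_oct) + 0×(0.6Δ_oct) = -2.4Δ_oct; with Δ_oct = 22120 cm⁻¹ that is -53088 cm⁻¹.
Relative to high-spin t₂g⁴ eg² (1 paired), the low-spin configuration has 2 additional pairs, contributing +2 × 17410 = +34820 cm⁻¹.
Combining: -53088 + 34820 = -18268 cm⁻¹.

-18268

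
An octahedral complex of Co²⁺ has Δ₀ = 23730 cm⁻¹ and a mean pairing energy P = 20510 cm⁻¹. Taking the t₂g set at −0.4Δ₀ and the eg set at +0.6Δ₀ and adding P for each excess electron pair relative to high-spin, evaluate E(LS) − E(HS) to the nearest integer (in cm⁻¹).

-3220

Co sits in group 9; removing 2 electrons leaves Co²⁺ with 9 − 2 = 7 d electrons.
High-spin d⁷ fills as t₂g⁵ eg² with CFSE 5(−0.4) + 2(+0.6) = -0.8Δ₀ = -18984 cm⁻¹.
For low-spin the configuration is t₂g⁶ eg¹: orbital energy -1.8 × 23730 = -42714 cm⁻¹, and 1 additional pair relative to high-spin adds 20510 cm⁻¹, giving -22204 cm⁻¹.
E(LS) − E(HS) = -22204 − (-18984) = -3220 cm⁻¹.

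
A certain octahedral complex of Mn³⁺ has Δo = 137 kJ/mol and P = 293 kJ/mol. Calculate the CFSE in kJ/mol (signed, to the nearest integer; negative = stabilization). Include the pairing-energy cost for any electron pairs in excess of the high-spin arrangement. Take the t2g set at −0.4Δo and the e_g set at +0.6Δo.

-82

Mn³⁺: group 7, so d-count = 7 − 3 = 4.
Since Δo = 137 kJ/mol < P = 293 kJ/mol, the complex adopts the high-spin configuration.
Filling d⁴ accordingly: t2g^3 e_g^1.
Orbital CFSE = -0.6Δo = -0.6 × 137 = -82 kJ/mol.
High-spin has no excess pairs, so no pairing correction applies.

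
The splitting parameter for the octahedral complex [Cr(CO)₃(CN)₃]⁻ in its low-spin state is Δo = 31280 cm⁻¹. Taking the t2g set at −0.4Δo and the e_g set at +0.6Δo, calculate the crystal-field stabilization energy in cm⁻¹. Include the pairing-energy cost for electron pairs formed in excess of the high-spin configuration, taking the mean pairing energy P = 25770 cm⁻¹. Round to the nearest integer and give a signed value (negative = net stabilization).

-24278

Ligand charges: 3×(+0) from CO and 3×(-1) from CN⁻ sum to -3; with overall charge -1, Cr is +2.
Group 6 minus oxidation state +2 gives a d⁴ configuration for Cr²⁺.
Electron filling gives t2g^4 e_g^0.
CFSE(orbital) = 4×(-0.4Δo) + 0×(0.6Δo) = -1.6Δo; with Δo = 31280 cm⁻¹ that is -50048 cm⁻¹.
High-spin d⁴ would be t2g^3 e_g^1 with 0 pairs; low-spin has 1, so 1 excess pair costs +1P = +25770 cm⁻¹.
Combining: -50048 + 25770 = -24278 cm⁻¹.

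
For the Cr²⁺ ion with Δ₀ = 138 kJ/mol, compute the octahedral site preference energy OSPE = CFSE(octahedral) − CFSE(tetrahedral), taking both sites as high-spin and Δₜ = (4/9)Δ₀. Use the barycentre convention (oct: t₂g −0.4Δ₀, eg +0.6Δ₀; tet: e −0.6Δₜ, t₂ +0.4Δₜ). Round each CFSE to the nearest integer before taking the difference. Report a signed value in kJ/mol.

-58

Cr²⁺: group 6, so d-count = 6 − 2 = 4.
In an octahedral site d⁴ (HS) is t₂g³ eg¹, giving CFSE(oct) = -0.6Δ₀ = -83 kJ/mol.
In a tetrahedral site the filling is e² t₂²: CFSE(tet) = -0.4Δₜ = -0.4 × (4/9)(138) = -25 kJ/mol.
OSPE = CFSE(oct) − CFSE(tet) = -83 − (-25) = -58 kJ/mol.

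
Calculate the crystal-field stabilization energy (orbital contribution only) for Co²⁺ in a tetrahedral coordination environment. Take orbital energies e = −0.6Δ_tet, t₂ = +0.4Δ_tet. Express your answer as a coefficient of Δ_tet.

-1.2 Δ_tet

Co²⁺: group 9, so d-count = 9 − 2 = 7.
Tetrahedral fields are weak (Δₜ ≈ 4/9 Δₒ), so electrons fill high-spin.
Configuration: e⁴ t₂³.
CFSE = 4(-0.6Δ_tet) + 3(0.4Δ_tet) = -2.4Δ_tet + 1.2Δ_tet = -1.2Δ_tet.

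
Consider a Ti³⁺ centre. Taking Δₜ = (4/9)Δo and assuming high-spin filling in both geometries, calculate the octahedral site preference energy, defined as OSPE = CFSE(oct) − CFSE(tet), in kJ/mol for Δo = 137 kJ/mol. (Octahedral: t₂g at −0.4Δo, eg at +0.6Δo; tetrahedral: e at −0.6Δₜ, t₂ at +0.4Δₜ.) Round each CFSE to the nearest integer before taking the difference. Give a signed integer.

-18

Ti³⁺: group 4, so d-count = 4 − 3 = 1.
Octahedral (high-spin): t2g^1 e_g^0, CFSE = 1(−0.4) + 0(+0.6) = -0.4Δo = -0.4 × 137 = -55 kJ/mol.
Tetrahedral e^1 t2^0 gives -0.6Δₜ = -0.6 × (4/9) × 137 = -37 kJ/mol.
OSPE = -55 − (-37) = -18 kJ/mol.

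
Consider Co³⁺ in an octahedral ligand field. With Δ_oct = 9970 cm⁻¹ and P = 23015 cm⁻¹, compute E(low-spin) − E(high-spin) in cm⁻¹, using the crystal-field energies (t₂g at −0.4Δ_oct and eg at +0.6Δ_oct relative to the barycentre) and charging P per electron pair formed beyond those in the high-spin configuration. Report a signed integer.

26090

Co sits in group 9; removing 3 electrons leaves Co³⁺ with 9 − 3 = 6 d electrons.
High-spin: t₂g⁴ eg², CFSE = -0.4Δ_oct = -3988 cm⁻¹.
Low-spin t₂g⁶ eg⁰ gives -2.4Δ_oct = -23928 cm⁻¹, but forming 2 extra pairs costs 2P = 46030 cm⁻¹, so E(LS) = -23928 + 46030 = 22102 cm⁻¹.
E(LS) − E(HS) = 22102 − (-3988) = 26090 cm⁻¹.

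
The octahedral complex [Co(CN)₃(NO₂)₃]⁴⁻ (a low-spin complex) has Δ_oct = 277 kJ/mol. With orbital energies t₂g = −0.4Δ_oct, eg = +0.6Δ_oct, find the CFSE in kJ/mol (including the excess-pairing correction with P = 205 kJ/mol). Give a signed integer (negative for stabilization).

-294

Ligand charges: 3×(-1) from CN⁻ and 3×(-1) from NO₂⁻ sum to -6; with overall charge -4, Co is +2.
Co sits in group 9; removing 2 electrons leaves Co²⁺ with 9 − 2 = 7 d electrons.
The d⁷ electrons fill as t₂g⁶ eg¹.
Orbital CFSE = 6(-0.4) + 1(0.6) = -1.8Δ_oct = -1.8 × 277 = -499 kJ/mol.
High-spin d⁷ would be t₂g⁵ eg² with 2 pairs; low-spin has 3, so 1 excess pair costs +1P = +205 kJ/mol.
Overall CFSE = -499 + 205 = -294 kJ/mol.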